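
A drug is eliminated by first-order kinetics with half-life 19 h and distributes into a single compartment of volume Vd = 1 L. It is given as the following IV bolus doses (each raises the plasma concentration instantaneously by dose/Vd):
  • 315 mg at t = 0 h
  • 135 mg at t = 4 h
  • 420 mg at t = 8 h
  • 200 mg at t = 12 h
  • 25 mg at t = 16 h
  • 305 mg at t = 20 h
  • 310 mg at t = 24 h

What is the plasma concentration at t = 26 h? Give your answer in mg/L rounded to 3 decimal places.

k = ln 2 / 19 = 0.03648 per h
Dose 1 (315 mg at t=0 h): 315·exp(−0.03648·26) = 122.004 mg/L
Dose 2 (135 mg at t=4 h): 135·exp(−0.03648·22) = 60.502 mg/L
Dose 3 (420 mg at t=8 h): 420·exp(−0.03648·18) = 217.803 mg/L
Dose 4 (200 mg at t=12 h): 200·exp(−0.03648·14) = 120.010 mg/L
Dose 5 (25 mg at t=16 h): 25·exp(−0.03648·10) = 17.358 mg/L
Dose 6 (305 mg at t=20 h): 305·exp(−0.03648·6) = 245.040 mg/L
Dose 7 (310 mg at t=24 h): 310·exp(−0.03648·2) = 288.187 mg/L
C(26) = 122.004 + 60.502 + 217.803 + 120.010 + 17.358 + 245.040 + 288.187 = 1070.905 mg/L

1070.905 mg/L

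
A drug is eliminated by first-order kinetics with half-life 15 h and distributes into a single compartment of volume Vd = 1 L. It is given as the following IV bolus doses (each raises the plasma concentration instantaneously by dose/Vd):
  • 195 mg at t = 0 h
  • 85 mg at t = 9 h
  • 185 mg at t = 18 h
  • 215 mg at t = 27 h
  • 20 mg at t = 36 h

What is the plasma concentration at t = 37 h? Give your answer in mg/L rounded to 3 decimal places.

290.013 mg/L

k = ln 2 / 15 = 0.04621 per h
Dose 1 (195 mg at t=0 h): 195·exp(−0.04621·37) = 35.277 mg/L
Dose 2 (85 mg at t=9 h): 85·exp(−0.04621·28) = 23.308 mg/L
Dose 3 (185 mg at t=18 h): 185·exp(−0.04621·19) = 76.890 mg/L
Dose 4 (215 mg at t=27 h): 215·exp(−0.04621·10) = 135.442 mg/L
Dose 5 (20 mg at t=36 h): 20·exp(−0.04621·1) = 19.097 mg/L
C(37) = 35.277 + 23.308 + 76.890 + 135.442 + 19.097 = 290.013 mg/L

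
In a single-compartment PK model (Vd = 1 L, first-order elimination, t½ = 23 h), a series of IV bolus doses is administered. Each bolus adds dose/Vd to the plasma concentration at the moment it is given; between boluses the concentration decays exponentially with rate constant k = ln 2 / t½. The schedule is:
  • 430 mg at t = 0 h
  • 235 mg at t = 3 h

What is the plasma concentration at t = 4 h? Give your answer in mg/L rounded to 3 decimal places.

k = ln 2 / 23 = 0.03014 per h
Dose 1 (430 mg at t=0 h): 430·exp(−0.03014·4) = 381.167 mg/L
Dose 2 (235 mg at t=3 h): 235·exp(−0.03014·1) = 228.023 mg/L
C(4) = 381.167 + 228.023 = 609.191 mg/L

609.191 mg/L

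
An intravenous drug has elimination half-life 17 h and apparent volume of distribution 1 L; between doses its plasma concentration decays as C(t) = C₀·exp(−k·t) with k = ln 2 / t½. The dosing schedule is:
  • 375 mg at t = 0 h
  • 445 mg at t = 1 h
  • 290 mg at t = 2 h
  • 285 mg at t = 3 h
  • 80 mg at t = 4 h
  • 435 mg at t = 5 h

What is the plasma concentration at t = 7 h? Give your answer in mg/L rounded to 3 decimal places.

k = ln 2 / 17 = 0.04077 per h
Dose 1 (375 mg at t=0 h): 375·exp(−0.04077·7) = 281.889 mg/L
Dose 2 (445 mg at t=1 h): 445·exp(−0.04077·6) = 348.429 mg/L
Dose 3 (290 mg at t=2 h): 290·exp(−0.04077·5) = 236.516 mg/L
Dose 4 (285 mg at t=3 h): 285·exp(−0.04077·4) = 242.111 mg/L
Dose 5 (80 mg at t=4 h): 80·exp(−0.04077·3) = 70.789 mg/L
Dose 6 (435 mg at t=5 h): 435·exp(−0.04077·2) = 400.935 mg/L
C(7) = 281.889 + 348.429 + 236.516 + 242.111 + 70.789 + 400.935 = 1580.668 mg/L

1580.668 mg/L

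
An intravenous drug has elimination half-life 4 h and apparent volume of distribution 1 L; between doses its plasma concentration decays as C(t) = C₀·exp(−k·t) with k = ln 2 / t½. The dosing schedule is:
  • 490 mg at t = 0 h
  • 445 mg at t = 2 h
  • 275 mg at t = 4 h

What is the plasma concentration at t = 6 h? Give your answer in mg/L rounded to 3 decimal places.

590.196 mg/L

k = ln 2 / 4 = 0.17329 per h
Dose 1 (490 mg at t=0 h): 490·exp(−0.17329·6) = 173.241 mg/L
Dose 2 (445 mg at t=2 h): 445·exp(−0.17329·4) = 222.500 mg/L
Dose 3 (275 mg at t=4 h): 275·exp(−0.17329·2) = 194.454 mg/L
C(6) = 173.241 + 222.500 + 194.454 = 590.196 mg/L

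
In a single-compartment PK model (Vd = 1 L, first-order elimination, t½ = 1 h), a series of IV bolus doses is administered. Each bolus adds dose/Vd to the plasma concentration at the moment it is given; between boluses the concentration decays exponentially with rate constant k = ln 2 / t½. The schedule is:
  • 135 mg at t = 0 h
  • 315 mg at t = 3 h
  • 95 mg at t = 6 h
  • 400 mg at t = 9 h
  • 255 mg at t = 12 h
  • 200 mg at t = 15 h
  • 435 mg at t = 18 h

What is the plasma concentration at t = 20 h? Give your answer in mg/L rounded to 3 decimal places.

116.200 mg/L

k = ln 2 / 1 = 0.69315 per h
Dose 1 (135 mg at t=0 h): 135·exp(−0.69315·20) = 0.000 mg/L
Dose 2 (315 mg at t=3 h): 315·exp(−0.69315·17) = 0.002 mg/L
Dose 3 (95 mg at t=6 h): 95·exp(−0.69315·14) = 0.006 mg/L
Dose 4 (400 mg at t=9 h): 400·exp(−0.69315·11) = 0.195 mg/L
Dose 5 (255 mg at t=12 h): 255·exp(−0.69315·8) = 0.996 mg/L
Dose 6 (200 mg at t=15 h): 200·exp(−0.69315·5) = 6.250 mg/L
Dose 7 (435 mg at t=18 h): 435·exp(−0.69315·2) = 108.750 mg/L
C(20) = 0.000 + 0.002 + 0.006 + 0.195 + 0.996 + 6.250 + 108.750 = 116.200 mg/L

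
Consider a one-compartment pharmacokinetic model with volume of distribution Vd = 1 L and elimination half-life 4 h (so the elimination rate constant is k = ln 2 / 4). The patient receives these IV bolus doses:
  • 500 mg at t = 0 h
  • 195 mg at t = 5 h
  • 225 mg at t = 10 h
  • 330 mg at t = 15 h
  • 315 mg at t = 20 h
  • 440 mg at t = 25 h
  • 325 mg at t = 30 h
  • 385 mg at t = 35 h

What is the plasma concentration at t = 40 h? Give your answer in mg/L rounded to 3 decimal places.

k = ln 2 / 4 = 0.17329 per h
Dose 1 (500 mg at t=0 h): 500·exp(−0.17329·40) = 0.488 mg/L
Dose 2 (195 mg at t=5 h): 195·exp(−0.17329·35) = 0.453 mg/L
Dose 3 (225 mg at t=10 h): 225·exp(−0.17329·30) = 1.243 mg/L
Dose 4 (330 mg at t=15 h): 330·exp(−0.17329·25) = 4.336 mg/L
Dose 5 (315 mg at t=20 h): 315·exp(−0.17329·20) = 9.844 mg/L
Dose 6 (440 mg at t=25 h): 440·exp(−0.17329·15) = 32.703 mg/L
Dose 7 (325 mg at t=30 h): 325·exp(−0.17329·10) = 57.452 mg/L
Dose 8 (385 mg at t=35 h): 385·exp(−0.17329·5) = 161.873 mg/L
C(40) = 0.488 + 0.453 + 1.243 + 4.336 + 9.844 + 32.703 + 57.452 + 161.873 = 268.392 mg/L

268.392 mg/L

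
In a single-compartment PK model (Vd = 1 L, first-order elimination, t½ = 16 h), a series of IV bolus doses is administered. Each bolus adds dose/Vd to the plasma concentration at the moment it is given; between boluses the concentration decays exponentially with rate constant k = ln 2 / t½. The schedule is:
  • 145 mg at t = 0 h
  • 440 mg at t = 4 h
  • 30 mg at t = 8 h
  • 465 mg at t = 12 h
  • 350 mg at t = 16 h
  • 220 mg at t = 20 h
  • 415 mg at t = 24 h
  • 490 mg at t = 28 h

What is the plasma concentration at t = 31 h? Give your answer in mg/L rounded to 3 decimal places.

1445.775 mg/L

k = ln 2 / 16 = 0.04332 per h
Dose 1 (145 mg at t=0 h): 145·exp(−0.04332·31) = 37.855 mg/L
Dose 2 (440 mg at t=4 h): 440·exp(−0.04332·27) = 136.604 mg/L
Dose 3 (30 mg at t=8 h): 30·exp(−0.04332·23) = 11.076 mg/L
Dose 4 (465 mg at t=12 h): 465·exp(−0.04332·19) = 204.164 mg/L
Dose 5 (350 mg at t=16 h): 350·exp(−0.04332·15) = 182.748 mg/L
Dose 6 (220 mg at t=20 h): 220·exp(−0.04332·11) = 136.604 mg/L
Dose 7 (415 mg at t=24 h): 415·exp(−0.04332·7) = 306.441 mg/L
Dose 8 (490 mg at t=28 h): 490·exp(−0.04332·3) = 430.282 mg/L
C(31) = 37.855 + 136.604 + 11.076 + 204.164 + 182.748 + 136.604 + 306.441 + 430.282 = 1445.775 mg/L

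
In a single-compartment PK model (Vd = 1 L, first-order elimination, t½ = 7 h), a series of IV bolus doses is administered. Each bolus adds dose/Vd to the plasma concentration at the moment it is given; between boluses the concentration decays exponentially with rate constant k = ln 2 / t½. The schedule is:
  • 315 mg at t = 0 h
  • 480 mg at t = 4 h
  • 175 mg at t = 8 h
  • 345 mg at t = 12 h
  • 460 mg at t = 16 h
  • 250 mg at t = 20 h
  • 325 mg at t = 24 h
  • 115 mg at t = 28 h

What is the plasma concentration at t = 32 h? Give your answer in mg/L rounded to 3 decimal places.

k = ln 2 / 7 = 0.09902 per h
Dose 1 (315 mg at t=0 h): 315·exp(−0.09902·32) = 13.249 mg/L
Dose 2 (480 mg at t=4 h): 480·exp(−0.09902·28) = 30.000 mg/L
Dose 3 (175 mg at t=8 h): 175·exp(−0.09902·24) = 16.253 mg/L
Dose 4 (345 mg at t=12 h): 345·exp(−0.09902·20) = 47.614 mg/L
Dose 5 (460 mg at t=16 h): 460·exp(−0.09902·16) = 94.339 mg/L
Dose 6 (250 mg at t=20 h): 250·exp(−0.09902·12) = 76.188 mg/L
Dose 7 (325 mg at t=24 h): 325·exp(−0.09902·8) = 147.180 mg/L
Dose 8 (115 mg at t=28 h): 115·exp(−0.09902·4) = 77.389 mg/L
C(32) = 13.249 + 30.000 + 16.253 + 47.614 + 94.339 + 76.188 + 147.180 + 77.389 = 502.212 mg/L

502.212 mg/L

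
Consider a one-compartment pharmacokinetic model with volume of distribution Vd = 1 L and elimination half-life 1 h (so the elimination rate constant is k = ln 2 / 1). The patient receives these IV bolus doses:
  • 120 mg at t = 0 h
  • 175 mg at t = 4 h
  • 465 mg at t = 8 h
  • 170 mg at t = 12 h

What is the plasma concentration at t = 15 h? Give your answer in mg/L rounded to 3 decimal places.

k = ln 2 / 1 = 0.69315 per h
Dose 1 (120 mg at t=0 h): 120·exp(−0.69315·15) = 0.004 mg/L
Dose 2 (175 mg at t=4 h): 175·exp(−0.69315·11) = 0.085 mg/L
Dose 3 (465 mg at t=8 h): 465·exp(−0.69315·7) = 3.633 mg/L
Dose 4 (170 mg at t=12 h): 170·exp(−0.69315·3) = 21.250 mg/L
C(15) = 0.004 + 0.085 + 3.633 + 21.250 = 24.972 mg/L

24.972 mg/L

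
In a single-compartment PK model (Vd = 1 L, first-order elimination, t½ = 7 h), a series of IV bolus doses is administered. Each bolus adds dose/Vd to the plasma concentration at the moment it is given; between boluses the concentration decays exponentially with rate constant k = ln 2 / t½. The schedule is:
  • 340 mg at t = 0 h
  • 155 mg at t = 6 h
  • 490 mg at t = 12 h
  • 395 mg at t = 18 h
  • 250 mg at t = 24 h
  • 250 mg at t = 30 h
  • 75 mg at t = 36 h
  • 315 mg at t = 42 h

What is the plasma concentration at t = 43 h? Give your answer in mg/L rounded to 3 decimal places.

k = ln 2 / 7 = 0.09902 per h
Dose 1 (340 mg at t=0 h): 340·exp(−0.09902·43) = 4.812 mg/L
Dose 2 (155 mg at t=6 h): 155·exp(−0.09902·37) = 3.973 mg/L
Dose 3 (490 mg at t=12 h): 490·exp(−0.09902·31) = 22.754 mg/L
Dose 4 (395 mg at t=18 h): 395·exp(−0.09902·25) = 33.227 mg/L
Dose 5 (250 mg at t=24 h): 250·exp(−0.09902·19) = 38.094 mg/L
Dose 6 (250 mg at t=30 h): 250·exp(−0.09902·13) = 69.006 mg/L
Dose 7 (75 mg at t=36 h): 75·exp(−0.09902·7) = 37.500 mg/L
Dose 8 (315 mg at t=42 h): 315·exp(−0.09902·1) = 285.303 mg/L
C(43) = 4.812 + 3.973 + 22.754 + 33.227 + 38.094 + 69.006 + 37.500 + 285.303 = 494.669 mg/L

494.669 mg/L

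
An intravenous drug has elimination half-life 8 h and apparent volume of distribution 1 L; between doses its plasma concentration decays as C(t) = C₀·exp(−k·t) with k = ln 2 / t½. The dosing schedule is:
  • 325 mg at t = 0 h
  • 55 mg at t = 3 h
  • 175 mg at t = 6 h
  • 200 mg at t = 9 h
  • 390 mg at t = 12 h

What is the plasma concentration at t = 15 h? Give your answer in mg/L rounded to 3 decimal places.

k = ln 2 / 8 = 0.08664 per h
Dose 1 (325 mg at t=0 h): 325·exp(−0.08664·15) = 88.604 mg/L
Dose 2 (55 mg at t=3 h): 55·exp(−0.08664·12) = 19.445 mg/L
Dose 3 (175 mg at t=6 h): 175·exp(−0.08664·9) = 80.238 mg/L
Dose 4 (200 mg at t=9 h): 200·exp(−0.08664·6) = 118.921 mg/L
Dose 5 (390 mg at t=12 h): 390·exp(−0.08664·3) = 300.731 mg/L
C(15) = 88.604 + 19.445 + 80.238 + 118.921 + 300.731 = 607.939 mg/L

607.939 mg/L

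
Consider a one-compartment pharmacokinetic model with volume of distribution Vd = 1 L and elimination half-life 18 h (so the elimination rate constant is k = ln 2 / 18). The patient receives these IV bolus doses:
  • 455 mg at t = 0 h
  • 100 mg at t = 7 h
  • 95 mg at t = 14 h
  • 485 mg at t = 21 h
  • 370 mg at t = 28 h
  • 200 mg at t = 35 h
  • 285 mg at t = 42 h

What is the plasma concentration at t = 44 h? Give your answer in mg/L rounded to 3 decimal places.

k = ln 2 / 18 = 0.03851 per h
Dose 1 (455 mg at t=0 h): 455·exp(−0.03851·44) = 83.591 mg/L
Dose 2 (100 mg at t=7 h): 100·exp(−0.03851·37) = 24.056 mg/L
Dose 3 (95 mg at t=14 h): 95·exp(−0.03851·30) = 29.923 mg/L
Dose 4 (485 mg at t=21 h): 485·exp(−0.03851·23) = 200.029 mg/L
Dose 5 (370 mg at t=28 h): 370·exp(−0.03851·16) = 199.811 mg/L
Dose 6 (200 mg at t=35 h): 200·exp(−0.03851·9) = 141.421 mg/L
Dose 7 (285 mg at t=42 h): 285·exp(−0.03851·2) = 263.874 mg/L
C(44) = 83.591 + 24.056 + 29.923 + 200.029 + 199.811 + 141.421 + 263.874 = 942.705 mg/L

942.705 mg/L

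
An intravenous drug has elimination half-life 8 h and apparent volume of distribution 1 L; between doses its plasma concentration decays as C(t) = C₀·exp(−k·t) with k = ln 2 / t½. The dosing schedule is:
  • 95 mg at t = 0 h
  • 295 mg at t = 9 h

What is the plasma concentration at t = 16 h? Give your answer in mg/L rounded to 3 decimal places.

184.600 mg/L

k = ln 2 / 8 = 0.08664 per h
Dose 1 (95 mg at t=0 h): 95·exp(−0.08664·16) = 23.750 mg/L
Dose 2 (295 mg at t=9 h): 295·exp(−0.08664·7) = 160.850 mg/L
C(16) = 23.750 + 160.850 = 184.600 mg/L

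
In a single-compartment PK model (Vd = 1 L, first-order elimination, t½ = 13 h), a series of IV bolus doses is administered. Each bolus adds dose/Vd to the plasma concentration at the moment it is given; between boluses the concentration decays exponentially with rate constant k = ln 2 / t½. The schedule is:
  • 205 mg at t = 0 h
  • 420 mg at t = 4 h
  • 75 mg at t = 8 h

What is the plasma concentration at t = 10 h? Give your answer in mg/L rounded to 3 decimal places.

k = ln 2 / 13 = 0.05332 per h
Dose 1 (205 mg at t=0 h): 205·exp(−0.05332·10) = 120.280 mg/L
Dose 2 (420 mg at t=4 h): 420·exp(−0.05332·6) = 305.009 mg/L
Dose 3 (75 mg at t=8 h): 75·exp(−0.05332·2) = 67.414 mg/L
C(10) = 120.280 + 305.009 + 67.414 = 492.702 mg/L

492.702 mg/L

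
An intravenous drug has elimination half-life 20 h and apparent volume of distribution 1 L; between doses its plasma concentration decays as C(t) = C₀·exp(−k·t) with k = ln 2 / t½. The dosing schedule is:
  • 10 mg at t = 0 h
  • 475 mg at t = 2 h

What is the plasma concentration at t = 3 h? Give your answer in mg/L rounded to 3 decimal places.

467.832 mg/L

k = ln 2 / 20 = 0.03466 per h
Dose 1 (10 mg at t=0 h): 10·exp(−0.03466·3) = 9.013 mg/L
Dose 2 (475 mg at t=2 h): 475·exp(−0.03466·1) = 458.820 mg/L
C(3) = 9.013 + 458.820 = 467.832 mg/L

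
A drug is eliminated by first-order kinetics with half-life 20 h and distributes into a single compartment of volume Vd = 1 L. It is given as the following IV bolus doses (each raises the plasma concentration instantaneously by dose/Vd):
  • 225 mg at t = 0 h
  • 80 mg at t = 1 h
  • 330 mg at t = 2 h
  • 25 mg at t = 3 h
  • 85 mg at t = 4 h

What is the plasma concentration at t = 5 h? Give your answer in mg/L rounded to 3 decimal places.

661.689 mg/L

k = ln 2 / 20 = 0.03466 per h
Dose 1 (225 mg at t=0 h): 225·exp(−0.03466·5) = 189.202 mg/L
Dose 2 (80 mg at t=1 h): 80·exp(−0.03466·4) = 69.644 mg/L
Dose 3 (330 mg at t=2 h): 330·exp(−0.03466·3) = 297.413 mg/L
Dose 4 (25 mg at t=3 h): 25·exp(−0.03466·2) = 23.326 mg/L
Dose 5 (85 mg at t=4 h): 85·exp(−0.03466·1) = 82.105 mg/L
C(5) = 189.202 + 69.644 + 297.413 + 23.326 + 82.105 = 661.689 mg/L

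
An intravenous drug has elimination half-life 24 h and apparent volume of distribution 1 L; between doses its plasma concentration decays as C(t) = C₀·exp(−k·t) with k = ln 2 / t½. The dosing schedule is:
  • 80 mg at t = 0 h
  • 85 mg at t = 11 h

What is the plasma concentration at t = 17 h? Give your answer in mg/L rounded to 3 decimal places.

120.438 mg/L

k = ln 2 / 24 = 0.02888 per h
Dose 1 (80 mg at t=0 h): 80·exp(−0.02888·17) = 48.962 mg/L
Dose 2 (85 mg at t=11 h): 85·exp(−0.02888·6) = 71.476 mg/L
C(17) = 48.962 + 71.476 = 120.438 mg/L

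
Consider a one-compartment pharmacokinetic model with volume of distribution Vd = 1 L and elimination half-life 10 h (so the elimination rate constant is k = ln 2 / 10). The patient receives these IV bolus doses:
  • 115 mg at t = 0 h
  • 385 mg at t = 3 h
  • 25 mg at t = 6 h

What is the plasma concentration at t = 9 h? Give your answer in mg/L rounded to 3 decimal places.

335.939 mg/L

k = ln 2 / 10 = 0.06931 per h
Dose 1 (115 mg at t=0 h): 115·exp(−0.06931·9) = 61.627 mg/L
Dose 2 (385 mg at t=3 h): 385·exp(−0.06931·6) = 254.005 mg/L
Dose 3 (25 mg at t=6 h): 25·exp(−0.06931·3) = 20.306 mg/L
C(9) = 61.627 + 254.005 + 20.306 = 335.939 mg/L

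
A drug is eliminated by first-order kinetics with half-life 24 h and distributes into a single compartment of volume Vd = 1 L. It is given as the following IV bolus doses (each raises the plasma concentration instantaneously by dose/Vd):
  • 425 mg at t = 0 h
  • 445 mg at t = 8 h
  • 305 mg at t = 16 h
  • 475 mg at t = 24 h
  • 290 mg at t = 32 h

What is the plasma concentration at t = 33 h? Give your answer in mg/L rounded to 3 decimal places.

1214.713 mg/L

k = ln 2 / 24 = 0.02888 per h
Dose 1 (425 mg at t=0 h): 425·exp(−0.02888·33) = 163.860 mg/L
Dose 2 (445 mg at t=8 h): 445·exp(−0.02888·25) = 216.166 mg/L
Dose 3 (305 mg at t=16 h): 305·exp(−0.02888·17) = 186.668 mg/L
Dose 4 (475 mg at t=24 h): 475·exp(−0.02888·9) = 366.275 mg/L
Dose 5 (290 mg at t=32 h): 290·exp(−0.02888·1) = 281.744 mg/L
C(33) = 163.860 + 216.166 + 186.668 + 366.275 + 281.744 = 1214.713 mg/L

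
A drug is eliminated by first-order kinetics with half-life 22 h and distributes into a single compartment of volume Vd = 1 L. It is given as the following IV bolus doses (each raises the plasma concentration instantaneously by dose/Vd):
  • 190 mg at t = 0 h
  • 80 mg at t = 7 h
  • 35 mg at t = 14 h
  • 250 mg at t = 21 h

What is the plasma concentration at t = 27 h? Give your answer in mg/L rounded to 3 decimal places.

353.931 mg/L

k = ln 2 / 22 = 0.03151 per h
Dose 1 (190 mg at t=0 h): 190·exp(−0.03151·27) = 81.154 mg/L
Dose 2 (80 mg at t=7 h): 80·exp(−0.03151·20) = 42.602 mg/L
Dose 3 (35 mg at t=14 h): 35·exp(−0.03151·13) = 23.237 mg/L
Dose 4 (250 mg at t=21 h): 250·exp(−0.03151·6) = 206.938 mg/L
C(27) = 81.154 + 42.602 + 23.237 + 206.938 = 353.931 mg/L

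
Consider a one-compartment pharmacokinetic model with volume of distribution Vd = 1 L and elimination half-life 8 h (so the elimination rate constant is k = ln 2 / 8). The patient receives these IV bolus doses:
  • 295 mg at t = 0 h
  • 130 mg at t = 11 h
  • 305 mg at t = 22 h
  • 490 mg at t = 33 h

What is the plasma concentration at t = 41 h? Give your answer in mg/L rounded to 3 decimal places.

k = ln 2 / 8 = 0.08664 per h
Dose 1 (295 mg at t=0 h): 295·exp(−0.08664·41) = 8.454 mg/L
Dose 2 (130 mg at t=11 h): 130·exp(−0.08664·30) = 9.662 mg/L
Dose 3 (305 mg at t=22 h): 305·exp(−0.08664·19) = 58.797 mg/L
Dose 4 (490 mg at t=33 h): 490·exp(−0.08664·8) = 245.000 mg/L
C(41) = 8.454 + 9.662 + 58.797 + 245.000 = 321.913 mg/L

321.913 mg/L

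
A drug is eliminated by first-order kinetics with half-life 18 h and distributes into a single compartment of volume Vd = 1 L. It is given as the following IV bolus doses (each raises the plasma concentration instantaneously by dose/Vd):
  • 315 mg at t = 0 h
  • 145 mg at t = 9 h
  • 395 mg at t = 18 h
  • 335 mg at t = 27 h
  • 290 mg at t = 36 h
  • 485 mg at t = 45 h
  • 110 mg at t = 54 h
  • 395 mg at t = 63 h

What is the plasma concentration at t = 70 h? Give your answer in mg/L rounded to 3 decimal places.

k = ln 2 / 18 = 0.03851 per h
Dose 1 (315 mg at t=0 h): 315·exp(−0.03851·70) = 21.264 mg/L
Dose 2 (145 mg at t=9 h): 145·exp(−0.03851·61) = 13.842 mg/L
Dose 3 (395 mg at t=18 h): 395·exp(−0.03851·52) = 53.328 mg/L
Dose 4 (335 mg at t=27 h): 335·exp(−0.03851·43) = 63.961 mg/L
Dose 5 (290 mg at t=36 h): 290·exp(−0.03851·34) = 78.304 mg/L
Dose 6 (485 mg at t=45 h): 485·exp(−0.03851·25) = 185.202 mg/L
Dose 7 (110 mg at t=54 h): 110·exp(−0.03851·16) = 59.403 mg/L
Dose 8 (395 mg at t=63 h): 395·exp(−0.03851·7) = 301.668 mg/L
C(70) = 21.264 + 13.842 + 53.328 + 63.961 + 78.304 + 185.202 + 59.403 + 301.668 = 776.973 mg/L

776.973 mg/L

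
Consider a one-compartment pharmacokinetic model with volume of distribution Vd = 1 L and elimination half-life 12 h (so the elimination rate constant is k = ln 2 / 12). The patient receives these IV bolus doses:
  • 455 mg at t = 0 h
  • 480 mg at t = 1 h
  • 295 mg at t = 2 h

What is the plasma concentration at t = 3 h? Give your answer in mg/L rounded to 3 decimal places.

1088.682 mg/L

k = ln 2 / 12 = 0.05776 per h
Dose 1 (455 mg at t=0 h): 455·exp(−0.05776·3) = 382.608 mg/L
Dose 2 (480 mg at t=1 h): 480·exp(−0.05776·2) = 427.631 mg/L
Dose 3 (295 mg at t=2 h): 295·exp(−0.05776·1) = 278.443 mg/L
C(3) = 382.608 + 427.631 + 278.443 = 1088.682 mg/L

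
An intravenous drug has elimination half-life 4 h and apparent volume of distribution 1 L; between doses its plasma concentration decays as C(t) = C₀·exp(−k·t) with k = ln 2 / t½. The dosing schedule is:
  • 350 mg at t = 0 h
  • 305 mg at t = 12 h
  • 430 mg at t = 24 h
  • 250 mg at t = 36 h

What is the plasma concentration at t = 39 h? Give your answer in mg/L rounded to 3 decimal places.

k = ln 2 / 4 = 0.17329 per h
Dose 1 (350 mg at t=0 h): 350·exp(−0.17329·39) = 0.406 mg/L
Dose 2 (305 mg at t=12 h): 305·exp(−0.17329·27) = 2.834 mg/L
Dose 3 (430 mg at t=24 h): 430·exp(−0.17329·15) = 31.960 mg/L
Dose 4 (250 mg at t=36 h): 250·exp(−0.17329·3) = 148.651 mg/L
C(39) = 0.406 + 2.834 + 31.960 + 148.651 = 183.851 mg/L

183.851 mg/L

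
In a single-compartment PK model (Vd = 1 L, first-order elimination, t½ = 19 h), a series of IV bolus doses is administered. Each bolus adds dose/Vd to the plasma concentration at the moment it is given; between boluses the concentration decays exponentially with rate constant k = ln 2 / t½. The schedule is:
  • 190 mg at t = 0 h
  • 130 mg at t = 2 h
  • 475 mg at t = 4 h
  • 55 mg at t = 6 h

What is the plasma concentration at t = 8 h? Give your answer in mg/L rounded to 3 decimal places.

k = ln 2 / 19 = 0.03648 per h
Dose 1 (190 mg at t=0 h): 190·exp(−0.03648·8) = 141.907 mg/L
Dose 2 (130 mg at t=2 h): 130·exp(−0.03648·6) = 104.443 mg/L
Dose 3 (475 mg at t=4 h): 475·exp(−0.03648·4) = 410.505 mg/L
Dose 4 (55 mg at t=6 h): 55·exp(−0.03648·2) = 51.130 mg/L
C(8) = 141.907 + 104.443 + 410.505 + 51.130 = 707.986 mg/L

707.986 mg/L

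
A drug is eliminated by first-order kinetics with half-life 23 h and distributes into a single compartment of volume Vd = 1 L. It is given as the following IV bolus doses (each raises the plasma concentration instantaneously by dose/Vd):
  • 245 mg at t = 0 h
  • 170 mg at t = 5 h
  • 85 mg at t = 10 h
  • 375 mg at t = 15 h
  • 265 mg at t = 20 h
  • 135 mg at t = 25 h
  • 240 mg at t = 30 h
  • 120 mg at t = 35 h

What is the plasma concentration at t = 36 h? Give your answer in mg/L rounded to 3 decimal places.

k = ln 2 / 23 = 0.03014 per h
Dose 1 (245 mg at t=0 h): 245·exp(−0.03014·36) = 82.792 mg/L
Dose 2 (170 mg at t=5 h): 170·exp(−0.03014·31) = 66.790 mg/L
Dose 3 (85 mg at t=10 h): 85·exp(−0.03014·26) = 38.826 mg/L
Dose 4 (375 mg at t=15 h): 375·exp(−0.03014·21) = 199.149 mg/L
Dose 5 (265 mg at t=20 h): 265·exp(−0.03014·16) = 163.619 mg/L
Dose 6 (135 mg at t=25 h): 135·exp(−0.03014·11) = 96.909 mg/L
Dose 7 (240 mg at t=30 h): 240·exp(−0.03014·6) = 200.300 mg/L
Dose 8 (120 mg at t=35 h): 120·exp(−0.03014·1) = 116.438 mg/L
C(36) = 82.792 + 66.790 + 38.826 + 199.149 + 163.619 + 96.909 + 200.300 + 116.438 = 964.823 mg/L

964.823 mg/L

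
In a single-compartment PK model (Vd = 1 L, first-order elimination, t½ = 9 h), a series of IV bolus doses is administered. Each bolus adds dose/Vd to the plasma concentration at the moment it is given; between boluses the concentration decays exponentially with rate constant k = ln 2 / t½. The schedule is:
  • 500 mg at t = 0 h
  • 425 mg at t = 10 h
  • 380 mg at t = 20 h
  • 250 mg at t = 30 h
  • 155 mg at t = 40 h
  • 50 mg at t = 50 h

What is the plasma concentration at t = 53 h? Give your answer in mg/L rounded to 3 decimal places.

193.016 mg/L

k = ln 2 / 9 = 0.07702 per h
Dose 1 (500 mg at t=0 h): 500·exp(−0.07702·53) = 8.438 mg/L
Dose 2 (425 mg at t=10 h): 425·exp(−0.07702·43) = 15.493 mg/L
Dose 3 (380 mg at t=20 h): 380·exp(−0.07702·33) = 29.923 mg/L
Dose 4 (250 mg at t=30 h): 250·exp(−0.07702·23) = 42.525 mg/L
Dose 5 (155 mg at t=40 h): 155·exp(−0.07702·13) = 56.952 mg/L
Dose 6 (50 mg at t=50 h): 50·exp(−0.07702·3) = 39.685 mg/L
C(53) = 8.438 + 15.493 + 29.923 + 42.525 + 56.952 + 39.685 = 193.016 mg/L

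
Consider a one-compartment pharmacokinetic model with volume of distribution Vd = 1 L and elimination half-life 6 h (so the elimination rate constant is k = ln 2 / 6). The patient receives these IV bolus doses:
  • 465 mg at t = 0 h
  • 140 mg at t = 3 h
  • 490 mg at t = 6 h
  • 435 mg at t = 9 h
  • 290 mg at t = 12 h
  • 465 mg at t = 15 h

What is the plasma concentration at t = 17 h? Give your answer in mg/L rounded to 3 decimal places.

934.982 mg/L

k = ln 2 / 6 = 0.11552 per h
Dose 1 (465 mg at t=0 h): 465·exp(−0.11552·17) = 65.243 mg/L
Dose 2 (140 mg at t=3 h): 140·exp(−0.11552·14) = 27.780 mg/L
Dose 3 (490 mg at t=6 h): 490·exp(−0.11552·11) = 137.502 mg/L
Dose 4 (435 mg at t=9 h): 435·exp(−0.11552·8) = 172.630 mg/L
Dose 5 (290 mg at t=12 h): 290·exp(−0.11552·5) = 162.757 mg/L
Dose 6 (465 mg at t=15 h): 465·exp(−0.11552·2) = 369.071 mg/L
C(17) = 65.243 + 27.780 + 137.502 + 172.630 + 162.757 + 369.071 = 934.982 mg/L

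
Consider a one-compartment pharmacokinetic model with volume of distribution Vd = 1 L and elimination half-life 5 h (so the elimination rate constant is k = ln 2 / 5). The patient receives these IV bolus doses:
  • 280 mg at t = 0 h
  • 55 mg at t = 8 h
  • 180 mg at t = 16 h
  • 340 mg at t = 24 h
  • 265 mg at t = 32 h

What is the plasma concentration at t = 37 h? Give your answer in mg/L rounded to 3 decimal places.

201.018 mg/L

k = ln 2 / 5 = 0.13863 per h
Dose 1 (280 mg at t=0 h): 280·exp(−0.13863·37) = 1.658 mg/L
Dose 2 (55 mg at t=8 h): 55·exp(−0.13863·29) = 0.987 mg/L
Dose 3 (180 mg at t=16 h): 180·exp(−0.13863·21) = 9.794 mg/L
Dose 4 (340 mg at t=24 h): 340·exp(−0.13863·13) = 56.079 mg/L
Dose 5 (265 mg at t=32 h): 265·exp(−0.13863·5) = 132.500 mg/L
C(37) = 1.658 + 0.987 + 9.794 + 56.079 + 132.500 = 201.018 mg/L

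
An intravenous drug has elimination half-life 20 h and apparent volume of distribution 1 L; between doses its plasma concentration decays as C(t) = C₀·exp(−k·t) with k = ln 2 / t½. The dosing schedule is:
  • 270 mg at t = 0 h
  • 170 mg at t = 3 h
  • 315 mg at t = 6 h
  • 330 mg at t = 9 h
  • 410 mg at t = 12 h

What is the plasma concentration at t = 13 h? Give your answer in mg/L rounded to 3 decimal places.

k = ln 2 / 20 = 0.03466 per h
Dose 1 (270 mg at t=0 h): 270·exp(−0.03466·13) = 172.066 mg/L
Dose 2 (170 mg at t=3 h): 170·exp(−0.03466·10) = 120.208 mg/L
Dose 3 (315 mg at t=6 h): 315·exp(−0.03466·7) = 247.144 mg/L
Dose 4 (330 mg at t=9 h): 330·exp(−0.03466·4) = 287.282 mg/L
Dose 5 (410 mg at t=12 h): 410·exp(−0.03466·1) = 396.034 mg/L
C(13) = 172.066 + 120.208 + 247.144 + 287.282 + 396.034 = 1222.733 mg/L

1222.733 mg/L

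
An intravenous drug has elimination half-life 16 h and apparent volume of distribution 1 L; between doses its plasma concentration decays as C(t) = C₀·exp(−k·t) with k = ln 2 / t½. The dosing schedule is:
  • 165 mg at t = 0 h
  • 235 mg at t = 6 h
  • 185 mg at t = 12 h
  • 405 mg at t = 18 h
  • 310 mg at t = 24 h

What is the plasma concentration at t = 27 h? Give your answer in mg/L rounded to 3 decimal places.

k = ln 2 / 16 = 0.04332 per h
Dose 1 (165 mg at t=0 h): 165·exp(−0.04332·27) = 51.227 mg/L
Dose 2 (235 mg at t=6 h): 235·exp(−0.04332·21) = 94.616 mg/L
Dose 3 (185 mg at t=12 h): 185·exp(−0.04332·15) = 96.595 mg/L
Dose 4 (405 mg at t=18 h): 405·exp(−0.04332·9) = 274.237 mg/L
Dose 5 (310 mg at t=24 h): 310·exp(−0.04332·3) = 272.219 mg/L
C(27) = 51.227 + 94.616 + 96.595 + 274.237 + 272.219 = 788.894 mg/L

788.894 mg/L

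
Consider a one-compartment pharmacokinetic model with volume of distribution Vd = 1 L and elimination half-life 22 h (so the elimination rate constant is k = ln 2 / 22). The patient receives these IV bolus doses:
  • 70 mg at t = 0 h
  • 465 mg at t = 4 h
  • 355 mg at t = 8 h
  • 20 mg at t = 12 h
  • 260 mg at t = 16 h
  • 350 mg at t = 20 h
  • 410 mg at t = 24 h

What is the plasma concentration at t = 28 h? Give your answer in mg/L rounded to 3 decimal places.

k = ln 2 / 22 = 0.03151 per h
Dose 1 (70 mg at t=0 h): 70·exp(−0.03151·28) = 28.971 mg/L
Dose 2 (465 mg at t=4 h): 465·exp(−0.03151·24) = 218.301 mg/L
Dose 3 (355 mg at t=8 h): 355·exp(−0.03151·20) = 189.045 mg/L
Dose 4 (20 mg at t=12 h): 20·exp(−0.03151·16) = 12.081 mg/L
Dose 5 (260 mg at t=16 h): 260·exp(−0.03151·12) = 178.146 mg/L
Dose 6 (350 mg at t=20 h): 350·exp(−0.03151·8) = 272.021 mg/L
Dose 7 (410 mg at t=24 h): 410·exp(−0.03151·4) = 361.452 mg/L
C(28) = 28.971 + 218.301 + 189.045 + 12.081 + 178.146 + 272.021 + 361.452 = 1260.018 mg/L

1260.018 mg/L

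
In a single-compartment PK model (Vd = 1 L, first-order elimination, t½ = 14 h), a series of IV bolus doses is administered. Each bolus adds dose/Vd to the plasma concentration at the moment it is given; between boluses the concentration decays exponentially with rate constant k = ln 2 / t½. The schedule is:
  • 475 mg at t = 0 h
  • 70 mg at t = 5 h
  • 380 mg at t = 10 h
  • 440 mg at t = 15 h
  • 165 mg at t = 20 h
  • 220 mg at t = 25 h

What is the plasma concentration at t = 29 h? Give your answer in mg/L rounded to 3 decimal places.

788.828 mg/L

k = ln 2 / 14 = 0.04951 per h
Dose 1 (475 mg at t=0 h): 475·exp(−0.04951·29) = 113.014 mg/L
Dose 2 (70 mg at t=5 h): 70·exp(−0.04951·24) = 21.333 mg/L
Dose 3 (380 mg at t=10 h): 380·exp(−0.04951·19) = 148.335 mg/L
Dose 4 (440 mg at t=15 h): 440·exp(−0.04951·14) = 220.000 mg/L
Dose 5 (165 mg at t=20 h): 165·exp(−0.04951·9) = 105.673 mg/L
Dose 6 (220 mg at t=25 h): 220·exp(−0.04951·4) = 180.474 mg/L
C(29) = 113.014 + 21.333 + 148.335 + 220.000 + 105.673 + 180.474 = 788.828 mg/L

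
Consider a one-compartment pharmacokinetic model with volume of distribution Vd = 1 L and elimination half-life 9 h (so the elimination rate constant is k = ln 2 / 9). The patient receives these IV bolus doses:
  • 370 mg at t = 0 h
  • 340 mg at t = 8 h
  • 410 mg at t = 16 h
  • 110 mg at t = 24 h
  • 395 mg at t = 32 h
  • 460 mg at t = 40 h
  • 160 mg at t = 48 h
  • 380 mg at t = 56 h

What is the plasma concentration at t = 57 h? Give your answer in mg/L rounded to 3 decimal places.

652.130 mg/L

k = ln 2 / 9 = 0.07702 per h
Dose 1 (370 mg at t=0 h): 370·exp(−0.07702·57) = 4.589 mg/L
Dose 2 (340 mg at t=8 h): 340·exp(−0.07702·49) = 7.808 mg/L
Dose 3 (410 mg at t=16 h): 410·exp(−0.07702·41) = 17.435 mg/L
Dose 4 (110 mg at t=24 h): 110·exp(−0.07702·33) = 8.662 mg/L
Dose 5 (395 mg at t=32 h): 395·exp(−0.07702·25) = 57.597 mg/L
Dose 6 (460 mg at t=40 h): 460·exp(−0.07702·17) = 124.207 mg/L
Dose 7 (160 mg at t=48 h): 160·exp(−0.07702·9) = 80.000 mg/L
Dose 8 (380 mg at t=56 h): 380·exp(−0.07702·1) = 351.832 mg/L
C(57) = 4.589 + 7.808 + 17.435 + 8.662 + 57.597 + 124.207 + 80.000 + 351.832 = 652.130 mg/L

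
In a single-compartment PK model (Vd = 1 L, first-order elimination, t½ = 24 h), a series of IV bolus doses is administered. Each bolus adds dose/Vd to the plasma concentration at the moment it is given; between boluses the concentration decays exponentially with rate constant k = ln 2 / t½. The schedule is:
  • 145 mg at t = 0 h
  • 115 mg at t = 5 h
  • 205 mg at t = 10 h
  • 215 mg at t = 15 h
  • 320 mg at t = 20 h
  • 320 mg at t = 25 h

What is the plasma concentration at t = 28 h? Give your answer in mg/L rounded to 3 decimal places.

940.794 mg/L

k = ln 2 / 24 = 0.02888 per h
Dose 1 (145 mg at t=0 h): 145·exp(−0.02888·28) = 64.590 mg/L
Dose 2 (115 mg at t=5 h): 115·exp(−0.02888·23) = 59.185 mg/L
Dose 3 (205 mg at t=10 h): 205·exp(−0.02888·18) = 121.894 mg/L
Dose 4 (215 mg at t=15 h): 215·exp(−0.02888·13) = 147.700 mg/L
Dose 5 (320 mg at t=20 h): 320·exp(−0.02888·8) = 253.984 mg/L
Dose 6 (320 mg at t=25 h): 320·exp(−0.02888·3) = 293.441 mg/L
C(28) = 64.590 + 59.185 + 121.894 + 147.700 + 253.984 + 293.441 = 940.794 mg/L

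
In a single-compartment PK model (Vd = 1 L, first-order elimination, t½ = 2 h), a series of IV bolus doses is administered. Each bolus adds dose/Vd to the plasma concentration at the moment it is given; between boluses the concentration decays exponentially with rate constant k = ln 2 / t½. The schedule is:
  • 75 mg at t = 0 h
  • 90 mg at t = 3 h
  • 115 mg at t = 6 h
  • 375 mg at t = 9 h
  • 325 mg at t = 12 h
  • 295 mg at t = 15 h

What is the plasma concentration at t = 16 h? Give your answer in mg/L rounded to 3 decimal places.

327.873 mg/L

k = ln 2 / 2 = 0.34657 per h
Dose 1 (75 mg at t=0 h): 75·exp(−0.34657·16) = 0.293 mg/L
Dose 2 (90 mg at t=3 h): 90·exp(−0.34657·13) = 0.994 mg/L
Dose 3 (115 mg at t=6 h): 115·exp(−0.34657·10) = 3.594 mg/L
Dose 4 (375 mg at t=9 h): 375·exp(−0.34657·7) = 33.146 mg/L
Dose 5 (325 mg at t=12 h): 325·exp(−0.34657·4) = 81.250 mg/L
Dose 6 (295 mg at t=15 h): 295·exp(−0.34657·1) = 208.597 mg/L
C(16) = 0.293 + 0.994 + 3.594 + 33.146 + 81.250 + 208.597 = 327.873 mg/L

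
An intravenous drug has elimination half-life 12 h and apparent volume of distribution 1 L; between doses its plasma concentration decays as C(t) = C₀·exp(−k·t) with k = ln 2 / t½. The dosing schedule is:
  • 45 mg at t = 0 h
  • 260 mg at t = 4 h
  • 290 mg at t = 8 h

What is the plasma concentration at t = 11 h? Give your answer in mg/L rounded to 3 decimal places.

441.227 mg/L

k = ln 2 / 12 = 0.05776 per h
Dose 1 (45 mg at t=0 h): 45·exp(−0.05776·11) = 23.838 mg/L
Dose 2 (260 mg at t=4 h): 260·exp(−0.05776·7) = 173.529 mg/L
Dose 3 (290 mg at t=8 h): 290·exp(−0.05776·3) = 243.860 mg/L
C(11) = 23.838 + 173.529 + 243.860 = 441.227 mg/L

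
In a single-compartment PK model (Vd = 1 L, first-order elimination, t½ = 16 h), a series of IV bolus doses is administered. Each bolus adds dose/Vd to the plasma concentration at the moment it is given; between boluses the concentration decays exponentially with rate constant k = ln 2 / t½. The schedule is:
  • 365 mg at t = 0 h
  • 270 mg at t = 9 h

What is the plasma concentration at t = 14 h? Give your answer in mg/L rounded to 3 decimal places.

416.434 mg/L

k = ln 2 / 16 = 0.04332 per h
Dose 1 (365 mg at t=0 h): 365·exp(−0.04332·14) = 199.018 mg/L
Dose 2 (270 mg at t=9 h): 270·exp(−0.04332·5) = 217.416 mg/L
C(14) = 199.018 + 217.416 = 416.434 mg/L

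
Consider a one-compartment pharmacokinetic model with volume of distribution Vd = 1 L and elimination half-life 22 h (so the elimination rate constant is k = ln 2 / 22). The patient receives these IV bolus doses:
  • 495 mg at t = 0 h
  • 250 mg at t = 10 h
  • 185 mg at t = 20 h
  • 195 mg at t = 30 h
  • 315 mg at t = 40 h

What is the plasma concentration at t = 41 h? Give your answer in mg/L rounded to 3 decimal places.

k = ln 2 / 22 = 0.03151 per h
Dose 1 (495 mg at t=0 h): 495·exp(−0.03151·41) = 136.017 mg/L
Dose 2 (250 mg at t=10 h): 250·exp(−0.03151·31) = 94.137 mg/L
Dose 3 (185 mg at t=20 h): 185·exp(−0.03151·21) = 95.461 mg/L
Dose 4 (195 mg at t=30 h): 195·exp(−0.03151·11) = 137.886 mg/L
Dose 5 (315 mg at t=40 h): 315·exp(−0.03151·1) = 305.230 mg/L
C(41) = 136.017 + 94.137 + 95.461 + 137.886 + 305.230 = 768.731 mg/L

768.731 mg/L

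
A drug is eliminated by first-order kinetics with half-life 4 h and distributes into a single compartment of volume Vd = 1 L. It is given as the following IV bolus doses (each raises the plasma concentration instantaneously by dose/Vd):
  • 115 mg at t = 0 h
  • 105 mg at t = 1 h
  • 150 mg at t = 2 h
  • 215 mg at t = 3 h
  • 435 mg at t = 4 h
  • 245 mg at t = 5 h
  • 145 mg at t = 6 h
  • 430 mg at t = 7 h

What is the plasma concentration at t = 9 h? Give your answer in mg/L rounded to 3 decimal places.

866.703 mg/L

k = ln 2 / 4 = 0.17329 per h
Dose 1 (115 mg at t=0 h): 115·exp(−0.17329·9) = 24.176 mg/L
Dose 2 (105 mg at t=1 h): 105·exp(−0.17329·8) = 26.250 mg/L
Dose 3 (150 mg at t=2 h): 150·exp(−0.17329·7) = 44.595 mg/L
Dose 4 (215 mg at t=3 h): 215·exp(−0.17329·6) = 76.014 mg/L
Dose 5 (435 mg at t=4 h): 435·exp(−0.17329·5) = 182.895 mg/L
Dose 6 (245 mg at t=5 h): 245·exp(−0.17329·4) = 122.500 mg/L
Dose 7 (145 mg at t=6 h): 145·exp(−0.17329·3) = 86.218 mg/L
Dose 8 (430 mg at t=7 h): 430·exp(−0.17329·2) = 304.056 mg/L
C(9) = 24.176 + 26.250 + 44.595 + 76.014 + 182.895 + 122.500 + 86.218 + 304.056 = 866.703 mg/L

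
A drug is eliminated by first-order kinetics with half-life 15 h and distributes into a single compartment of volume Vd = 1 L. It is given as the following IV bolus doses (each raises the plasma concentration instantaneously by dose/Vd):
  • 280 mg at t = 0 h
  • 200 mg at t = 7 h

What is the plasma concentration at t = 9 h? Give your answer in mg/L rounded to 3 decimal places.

367.076 mg/L

k = ln 2 / 15 = 0.04621 per h
Dose 1 (280 mg at t=0 h): 280·exp(−0.04621·9) = 184.731 mg/L
Dose 2 (200 mg at t=7 h): 200·exp(−0.04621·2) = 182.344 mg/L
C(9) = 184.731 + 182.344 = 367.076 mg/L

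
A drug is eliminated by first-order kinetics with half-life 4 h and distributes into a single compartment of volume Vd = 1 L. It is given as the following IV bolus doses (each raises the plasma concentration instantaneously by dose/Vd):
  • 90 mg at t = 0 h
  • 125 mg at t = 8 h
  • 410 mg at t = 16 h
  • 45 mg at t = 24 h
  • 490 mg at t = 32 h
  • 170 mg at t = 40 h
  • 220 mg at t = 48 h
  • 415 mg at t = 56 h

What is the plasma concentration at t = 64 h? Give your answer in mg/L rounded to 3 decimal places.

122.223 mg/L

k = ln 2 / 4 = 0.17329 per h
Dose 1 (90 mg at t=0 h): 90·exp(−0.17329·64) = 0.001 mg/L
Dose 2 (125 mg at t=8 h): 125·exp(−0.17329·56) = 0.008 mg/L
Dose 3 (410 mg at t=16 h): 410·exp(−0.17329·48) = 0.100 mg/L
Dose 4 (45 mg at t=24 h): 45·exp(−0.17329·40) = 0.044 mg/L
Dose 5 (490 mg at t=32 h): 490·exp(−0.17329·32) = 1.914 mg/L
Dose 6 (170 mg at t=40 h): 170·exp(−0.17329·24) = 2.656 mg/L
Dose 7 (220 mg at t=48 h): 220·exp(−0.17329·16) = 13.750 mg/L
Dose 8 (415 mg at t=56 h): 415·exp(−0.17329·8) = 103.750 mg/L
C(64) = 0.001 + 0.008 + 0.100 + 0.044 + 1.914 + 2.656 + 13.750 + 103.750 = 122.223 mg/L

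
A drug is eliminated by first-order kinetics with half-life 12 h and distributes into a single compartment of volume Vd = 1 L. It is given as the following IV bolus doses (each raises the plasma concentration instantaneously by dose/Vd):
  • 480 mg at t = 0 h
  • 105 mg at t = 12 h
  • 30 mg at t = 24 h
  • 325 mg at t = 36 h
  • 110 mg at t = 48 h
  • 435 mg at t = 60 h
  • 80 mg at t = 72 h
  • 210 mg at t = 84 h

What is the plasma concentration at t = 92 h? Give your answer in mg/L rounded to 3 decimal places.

251.443 mg/L

k = ln 2 / 12 = 0.05776 per h
Dose 1 (480 mg at t=0 h): 480·exp(−0.05776·92) = 2.362 mg/L
Dose 2 (105 mg at t=12 h): 105·exp(−0.05776·80) = 1.034 mg/L
Dose 3 (30 mg at t=24 h): 30·exp(−0.05776·68) = 0.591 mg/L
Dose 4 (325 mg at t=36 h): 325·exp(−0.05776·56) = 12.796 mg/L
Dose 5 (110 mg at t=48 h): 110·exp(−0.05776·44) = 8.662 mg/L
Dose 6 (435 mg at t=60 h): 435·exp(−0.05776·32) = 68.508 mg/L
Dose 7 (80 mg at t=72 h): 80·exp(−0.05776·20) = 25.198 mg/L
Dose 8 (210 mg at t=84 h): 210·exp(−0.05776·8) = 132.292 mg/L
C(92) = 2.362 + 1.034 + 0.591 + 12.796 + 8.662 + 68.508 + 25.198 + 132.292 = 251.443 mg/L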